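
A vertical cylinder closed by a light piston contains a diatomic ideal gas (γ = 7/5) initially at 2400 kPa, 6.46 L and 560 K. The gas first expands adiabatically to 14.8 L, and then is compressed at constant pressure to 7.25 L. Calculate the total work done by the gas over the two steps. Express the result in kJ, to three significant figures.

Step 1 (adiabatic): W = (P₁V₁ − P₂V₂)/(γ−1) = (15504 − 11128)/0.4 = 10939 J.
After step 1: P = 751.9 kPa, V = 14.8 L, T = 402 K.
Step 2 (isobaric): W = PΔV = (751.9 kPa)(7.25 − 14.8 L) = -5677 J.
W_total = 10939 − 5677 = 5262 J.

W_total ≈ 5.26 kJ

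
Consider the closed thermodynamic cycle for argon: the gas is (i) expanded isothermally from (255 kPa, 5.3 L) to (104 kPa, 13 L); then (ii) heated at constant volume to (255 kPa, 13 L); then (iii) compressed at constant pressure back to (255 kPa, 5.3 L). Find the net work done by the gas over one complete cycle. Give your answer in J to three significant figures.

Leg (i): W = PᵢVᵢ ln(V_f/Vᵢ) = (1352) ln(13/5.3) = 1213 J.
Leg (ii): W = 0.
Leg (iii): W = PΔV = (255)(5.3 − 13) = -1964 J.
W_net = 1213 − 1964 = -750.9 J.

W_net ≈ -751 J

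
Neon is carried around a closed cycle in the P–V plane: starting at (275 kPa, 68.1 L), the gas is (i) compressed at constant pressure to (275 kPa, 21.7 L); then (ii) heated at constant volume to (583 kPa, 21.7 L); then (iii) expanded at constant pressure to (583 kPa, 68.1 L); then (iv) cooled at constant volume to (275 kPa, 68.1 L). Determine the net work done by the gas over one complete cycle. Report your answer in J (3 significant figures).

W_net ≈ 14300 J

Constant-volume legs do no work.
W(i) = (275)(21.7 − 68.1) = -12760 J; W(iii) = (583)(68.1 − 21.7) = 27051 J.
W_net = -12760 + 27051 = 14291 J (the clockwise enclosed area).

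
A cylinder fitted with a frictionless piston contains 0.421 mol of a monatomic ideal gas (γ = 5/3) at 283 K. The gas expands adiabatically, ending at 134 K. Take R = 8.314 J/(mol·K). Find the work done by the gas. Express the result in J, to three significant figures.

W ≈ 782 J

Adiabatic ⇒ Q = 0, so W_by = −ΔU = nCᵥ(T₁ − T₂).
Cᵥ = 3R/2 = 12.47 J/(mol·K).
W = (0.421)(12.47)(283 − 134) = 782.3 J.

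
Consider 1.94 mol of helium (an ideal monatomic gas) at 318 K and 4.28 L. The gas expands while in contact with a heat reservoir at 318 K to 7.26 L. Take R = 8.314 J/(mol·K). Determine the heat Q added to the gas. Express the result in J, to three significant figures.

Isothermal ⇒ ΔU = 0, so Q = W = nRT ln(V₂/V₁).
Q = (1.94)(8.314)(318) ln(7.26/4.28) = 5129 × 0.5284 = 2710 J.

Q ≈ 2710 J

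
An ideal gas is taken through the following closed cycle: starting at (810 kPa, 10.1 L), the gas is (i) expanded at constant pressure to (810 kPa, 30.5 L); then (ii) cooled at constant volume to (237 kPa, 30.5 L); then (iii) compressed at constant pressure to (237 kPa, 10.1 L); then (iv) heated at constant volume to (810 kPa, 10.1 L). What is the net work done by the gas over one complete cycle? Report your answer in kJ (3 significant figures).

W_net ≈ 11.7 kJ

Constant-volume legs do no work.
W(i) = (810)(30.5 − 10.1) = 16524 J; W(iii) = (237)(10.1 − 30.5) = -4835 J.
W_net = 16524 − 4835 = 11689 J (the clockwise enclosed area).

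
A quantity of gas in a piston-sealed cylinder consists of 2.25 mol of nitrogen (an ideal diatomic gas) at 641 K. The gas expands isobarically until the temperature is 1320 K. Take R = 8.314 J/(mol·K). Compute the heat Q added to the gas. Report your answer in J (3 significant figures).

Q ≈ 44500 J

Isobaric: W = nRΔT = (2.25)(8.314)(679) = 12702 J.
ΔU = nCᵥΔT with Cᵥ = 5R/2: ΔU = (2.25)(20.79)(679) = 31754 J.
Q = ΔU + W = 31754 + 12702 = 44456 J.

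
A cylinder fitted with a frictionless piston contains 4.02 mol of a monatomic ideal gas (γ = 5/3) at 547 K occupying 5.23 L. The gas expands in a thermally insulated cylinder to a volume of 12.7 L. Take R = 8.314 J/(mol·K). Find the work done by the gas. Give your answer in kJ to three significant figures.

W ≈ 12.2 kJ

Adiabatic: TV^(γ−1) = const with γ = 5/3.
T₂ = T₁ (V₁/V₂)^(γ−1) = 547 × (5.23/12.7)^0.667 = 547 × 0.5535 = 302.8 K.
W_by = nCᵥ(T₁ − T₂) = (4.02)(12.47)(547 − 302.8) = 12244 J.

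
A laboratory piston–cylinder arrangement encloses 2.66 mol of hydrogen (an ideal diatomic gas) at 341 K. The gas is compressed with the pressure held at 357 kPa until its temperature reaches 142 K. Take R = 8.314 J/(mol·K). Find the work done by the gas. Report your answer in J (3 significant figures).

W ≈ -4400 J

Isobaric: W = P ΔV = nR ΔT.
W = (2.66)(8.314)(142 − 341) = -4401 J.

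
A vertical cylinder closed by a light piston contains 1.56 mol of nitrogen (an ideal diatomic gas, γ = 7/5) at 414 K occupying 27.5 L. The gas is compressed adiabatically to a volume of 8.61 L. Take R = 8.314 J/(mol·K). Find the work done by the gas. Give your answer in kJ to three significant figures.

Adiabatic: TV^(γ−1) = const with γ = 7/5.
T₂ = T₁ (V₁/V₂)^(γ−1) = 414 × (27.5/8.61)^0.4 = 414 × 1.591 = 658.8 K.
W_by = nCᵥ(T₁ − T₂) = (1.56)(20.79)(414 − 658.8) = -7936 J.

W ≈ -7.94 kJ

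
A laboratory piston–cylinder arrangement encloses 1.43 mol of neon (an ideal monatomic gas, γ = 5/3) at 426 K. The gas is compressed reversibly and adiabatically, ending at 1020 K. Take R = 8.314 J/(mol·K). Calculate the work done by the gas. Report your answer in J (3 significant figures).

W ≈ -10600 J

Adiabatic ⇒ Q = 0, so W_by = −ΔU = nCᵥ(T₁ − T₂).
Cᵥ = 3R/2 = 12.47 J/(mol·K).
W = (1.43)(12.47)(426 − 1020) = -10593 J.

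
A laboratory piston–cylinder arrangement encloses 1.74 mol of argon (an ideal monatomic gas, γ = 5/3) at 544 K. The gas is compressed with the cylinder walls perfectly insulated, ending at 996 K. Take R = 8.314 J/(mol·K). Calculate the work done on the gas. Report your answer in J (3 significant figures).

Adiabatic ⇒ Q = 0, so W_by = −ΔU = nCᵥ(T₁ − T₂).
Cᵥ = 3R/2 = 12.47 J/(mol·K).
W = (1.74)(12.47)(544 − 996) = -9808 J.
Work on gas = −W_by = 9808 J.

W ≈ 9810 J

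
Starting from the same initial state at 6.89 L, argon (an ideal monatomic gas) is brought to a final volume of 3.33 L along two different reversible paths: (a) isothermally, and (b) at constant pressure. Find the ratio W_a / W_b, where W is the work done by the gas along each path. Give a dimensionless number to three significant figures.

W_a / W_b ≈ 1.41

Path (a) isothermal: W = P₁V₁ ln(V₂/V₁) → W_a/(P₁V₁) = -0.7271.
Path (b) isobaric: W = P₁(V₂ − V₁) → W_b/(P₁V₁) = -0.5167.
W_a / W_b = -0.7271 / -0.5167 = 1.407.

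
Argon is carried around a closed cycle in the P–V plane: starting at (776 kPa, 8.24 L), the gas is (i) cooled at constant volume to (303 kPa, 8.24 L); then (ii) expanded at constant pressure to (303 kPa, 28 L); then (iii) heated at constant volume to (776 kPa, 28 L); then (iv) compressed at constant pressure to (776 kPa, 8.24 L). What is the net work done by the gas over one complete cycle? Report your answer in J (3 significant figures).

W_net ≈ -9350 J

Constant-volume legs do no work.
W(ii) = (303)(28 − 8.24) = 5987 J; W(iv) = (776)(8.24 − 28) = -15334 J.
W_net = 5987 − 15334 = -9346 J (the counter-clockwise enclosed area).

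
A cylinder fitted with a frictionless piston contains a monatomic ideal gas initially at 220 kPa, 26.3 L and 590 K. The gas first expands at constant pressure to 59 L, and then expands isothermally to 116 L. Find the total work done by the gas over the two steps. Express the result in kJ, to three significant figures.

W_total ≈ 16.0 kJ

Step 1 (isobaric): W = PΔV = (220 kPa)(59 − 26.3 L) = 7194 J.
After step 1: P = 220 kPa, V = 59 L, T = 1324 K.
Step 2 (isothermal): W = P₁V₁ ln(V₂/V₁) = (12980) ln(116/59) = 8775 J.
W_total = 7194 + 8775 = 15969 J.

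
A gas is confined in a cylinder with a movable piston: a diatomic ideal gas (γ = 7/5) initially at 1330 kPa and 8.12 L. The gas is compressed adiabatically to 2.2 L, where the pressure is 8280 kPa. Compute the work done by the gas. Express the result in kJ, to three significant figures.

Adiabatic: W = (P₁V₁ − P₂V₂)/(γ − 1) with γ = 7/5.
P₁V₁ = 10800 J, P₂V₂ = 18216 J.
W = (10800 − 18216) / 0.4 = -18541 J.

W ≈ -18.5 kJ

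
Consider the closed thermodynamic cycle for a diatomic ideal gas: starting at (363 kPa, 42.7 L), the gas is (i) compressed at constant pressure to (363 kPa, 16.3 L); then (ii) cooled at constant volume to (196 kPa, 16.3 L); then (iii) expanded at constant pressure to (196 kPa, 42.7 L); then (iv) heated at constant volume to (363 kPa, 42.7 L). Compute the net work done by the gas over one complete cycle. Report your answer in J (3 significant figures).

W_net ≈ -4410 J

Constant-volume legs do no work.
W(i) = (363)(16.3 − 42.7) = -9583 J; W(iii) = (196)(42.7 − 16.3) = 5174 J.
W_net = -9583 + 5174 = -4409 J (the counter-clockwise enclosed area).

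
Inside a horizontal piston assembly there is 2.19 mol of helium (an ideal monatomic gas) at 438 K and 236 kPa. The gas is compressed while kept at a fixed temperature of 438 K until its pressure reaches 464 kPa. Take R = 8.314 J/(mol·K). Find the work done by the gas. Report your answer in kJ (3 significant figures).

W ≈ -5.39 kJ

Isothermal process: W = nRT ln(V₂/V₁) = nRT ln(P₁/P₂).
W = (2.19)(8.314)(438) × ln(236/464)
  = 7975 × ln(0.5086) = 7975 × -0.6761
W_by_gas = -5391 J.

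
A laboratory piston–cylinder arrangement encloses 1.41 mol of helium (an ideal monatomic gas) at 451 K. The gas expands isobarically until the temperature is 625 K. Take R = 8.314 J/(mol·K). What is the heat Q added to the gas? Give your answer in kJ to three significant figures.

Isobaric: W = nRΔT = (1.41)(8.314)(174) = 2040 J.
ΔU = nCᵥΔT with Cᵥ = 3R/2: ΔU = (1.41)(12.47)(174) = 3060 J.
Q = ΔU + W = 3060 + 2040 = 5099 J.

Q ≈ 5.10 kJ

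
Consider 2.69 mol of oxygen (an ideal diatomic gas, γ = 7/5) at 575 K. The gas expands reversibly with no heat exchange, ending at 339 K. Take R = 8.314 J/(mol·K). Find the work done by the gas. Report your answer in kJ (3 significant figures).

Adiabatic ⇒ Q = 0, so W_by = −ΔU = nCᵥ(T₁ − T₂).
Cᵥ = 5R/2 = 20.79 J/(mol·K).
W = (2.69)(20.79)(575 − 339) = 13195 J.

W ≈ 13.2 kJ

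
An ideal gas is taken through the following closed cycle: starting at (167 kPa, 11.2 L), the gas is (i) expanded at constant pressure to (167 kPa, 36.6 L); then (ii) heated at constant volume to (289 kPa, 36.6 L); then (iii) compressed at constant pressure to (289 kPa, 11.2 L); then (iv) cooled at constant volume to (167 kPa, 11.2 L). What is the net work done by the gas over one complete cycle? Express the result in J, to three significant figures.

W_net ≈ -3100 J

Constant-volume legs do no work.
W(i) = (167)(36.6 − 11.2) = 4242 J; W(iii) = (289)(11.2 − 36.6) = -7341 J.
W_net = 4242 − 7341 = -3099 J (the counter-clockwise enclosed area).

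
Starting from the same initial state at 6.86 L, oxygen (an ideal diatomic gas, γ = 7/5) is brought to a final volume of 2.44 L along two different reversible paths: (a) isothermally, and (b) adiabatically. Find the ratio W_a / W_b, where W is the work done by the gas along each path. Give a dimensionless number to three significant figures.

W_a / W_b ≈ 0.807

Path (a) isothermal: W = P₁V₁ ln(V₂/V₁) → W_a/(P₁V₁) = -1.034.
Path (b) adiabatic: W = P₁V₁(1 − (V₁/V₂)^(γ−1))/(γ−1) → W_b/(P₁V₁) = -1.28.
W_a / W_b = -1.034 / -1.28 = 0.8075.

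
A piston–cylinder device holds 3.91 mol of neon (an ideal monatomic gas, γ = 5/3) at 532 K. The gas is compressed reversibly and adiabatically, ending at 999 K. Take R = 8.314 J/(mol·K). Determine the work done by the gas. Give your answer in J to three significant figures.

Adiabatic ⇒ Q = 0, so W_by = −ΔU = nCᵥ(T₁ − T₂).
Cᵥ = 3R/2 = 12.47 J/(mol·K).
W = (3.91)(12.47)(532 − 999) = -22772 J.

W ≈ -22800 J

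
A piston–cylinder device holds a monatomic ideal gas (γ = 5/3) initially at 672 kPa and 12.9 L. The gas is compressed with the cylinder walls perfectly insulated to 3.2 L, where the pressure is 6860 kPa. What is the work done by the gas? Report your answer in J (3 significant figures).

Adiabatic: W = (P₁V₁ − P₂V₂)/(γ − 1) with γ = 5/3.
P₁V₁ = 8669 J, P₂V₂ = 21952 J.
W = (8669 − 21952) / 0.6667 = -19925 J.

W ≈ -19900 J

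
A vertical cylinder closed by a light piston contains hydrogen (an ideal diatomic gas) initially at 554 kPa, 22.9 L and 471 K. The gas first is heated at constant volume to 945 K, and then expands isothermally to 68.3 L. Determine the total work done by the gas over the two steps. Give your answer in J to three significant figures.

Step 1 (isochoric): W = 0 (constant volume).
After step 1: P = 1112 kPa (V unchanged).
Step 2 (isothermal): W = P₁V₁ ln(V₂/V₁) = (25454) ln(68.3/22.9) = 27815 J.
W_total = 0 + 27815 = 27815 J.

W_total ≈ 27800 J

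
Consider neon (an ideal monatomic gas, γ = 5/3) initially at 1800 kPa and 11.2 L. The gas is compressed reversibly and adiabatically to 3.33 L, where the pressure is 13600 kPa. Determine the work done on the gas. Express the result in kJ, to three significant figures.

Adiabatic: W = (P₁V₁ − P₂V₂)/(γ − 1) with γ = 5/3.
P₁V₁ = 20160 J, P₂V₂ = 45288 J.
W = (20160 − 45288) / 0.6667 = -37692 J.
Work on gas = −W_by = 37692 J.

W ≈ 37.7 kJ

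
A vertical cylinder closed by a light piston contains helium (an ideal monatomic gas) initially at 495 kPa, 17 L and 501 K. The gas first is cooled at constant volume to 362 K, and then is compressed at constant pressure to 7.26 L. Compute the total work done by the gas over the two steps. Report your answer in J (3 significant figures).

Step 1 (isochoric): W = 0 (constant volume).
After step 1: P = 357.7 kPa (V unchanged).
Step 2 (isobaric): W = PΔV = (357.7 kPa)(7.26 − 17 L) = -3484 J.
W_total = 0 − 3484 = -3484 J.

W_total ≈ -3480 J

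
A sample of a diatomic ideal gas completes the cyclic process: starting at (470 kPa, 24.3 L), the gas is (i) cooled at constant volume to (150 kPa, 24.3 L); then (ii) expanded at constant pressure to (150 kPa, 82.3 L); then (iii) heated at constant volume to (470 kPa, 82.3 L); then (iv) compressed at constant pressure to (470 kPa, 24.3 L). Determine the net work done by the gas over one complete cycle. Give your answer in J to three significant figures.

W_net ≈ -18600 J

Constant-volume legs do no work.
W(ii) = (150)(82.3 − 24.3) = 8700 J; W(iv) = (470)(24.3 − 82.3) = -27260 J.
W_net = 8700 − 27260 = -18560 J (the counter-clockwise enclosed area).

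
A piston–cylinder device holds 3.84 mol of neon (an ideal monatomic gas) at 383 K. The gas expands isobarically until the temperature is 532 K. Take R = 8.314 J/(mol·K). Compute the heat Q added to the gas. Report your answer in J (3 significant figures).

Isobaric: W = nRΔT = (3.84)(8.314)(149) = 4757 J.
ΔU = nCᵥΔT with Cᵥ = 3R/2: ΔU = (3.84)(12.47)(149) = 7135 J.
Q = ΔU + W = 7135 + 4757 = 11892 J.

Q ≈ 11900 J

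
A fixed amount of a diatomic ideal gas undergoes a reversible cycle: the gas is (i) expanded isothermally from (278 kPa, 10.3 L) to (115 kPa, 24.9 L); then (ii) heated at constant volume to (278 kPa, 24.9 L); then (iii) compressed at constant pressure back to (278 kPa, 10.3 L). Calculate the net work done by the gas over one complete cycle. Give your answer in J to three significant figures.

W_net ≈ -1530 J

Leg (i): W = PᵢVᵢ ln(V_f/Vᵢ) = (2863) ln(24.9/10.3) = 2528 J.
Leg (ii): W = 0.
Leg (iii): W = PΔV = (278)(10.3 − 24.9) = -4059 J.
W_net = 2528 − 4059 = -1531 J.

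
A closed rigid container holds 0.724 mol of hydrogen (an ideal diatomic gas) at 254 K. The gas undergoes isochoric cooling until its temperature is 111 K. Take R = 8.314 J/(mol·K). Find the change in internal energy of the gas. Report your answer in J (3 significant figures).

Constant volume ⇒ W = 0, so Q = ΔU = nCᵥΔT with Cᵥ = 5R/2 = 20.79 J/(mol·K).
ΔU = (0.724)(20.79)(111 − 254) = -2152 J.

ΔU ≈ -2150 J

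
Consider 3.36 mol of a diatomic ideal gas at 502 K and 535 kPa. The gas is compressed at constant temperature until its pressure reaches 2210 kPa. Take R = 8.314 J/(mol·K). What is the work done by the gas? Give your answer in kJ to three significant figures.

W ≈ -19.9 kJ

Isothermal process: W = nRT ln(V₂/V₁) = nRT ln(P₁/P₂).
W = (3.36)(8.314)(502) × ln(535/2210)
  = 14023 × ln(0.2421) = 14023 × -1.418
W_by_gas = -19892 J.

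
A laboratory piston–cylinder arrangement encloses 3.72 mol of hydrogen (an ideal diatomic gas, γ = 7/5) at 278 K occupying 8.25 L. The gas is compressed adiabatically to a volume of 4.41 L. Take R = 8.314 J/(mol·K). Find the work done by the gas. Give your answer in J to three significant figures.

Adiabatic: TV^(γ−1) = const with γ = 7/5.
T₂ = T₁ (V₁/V₂)^(γ−1) = 278 × (8.25/4.41)^0.4 = 278 × 1.285 = 357.2 K.
W_by = nCᵥ(T₁ − T₂) = (3.72)(20.79)(278 − 357.2) = -6120 J.

W ≈ -6120 J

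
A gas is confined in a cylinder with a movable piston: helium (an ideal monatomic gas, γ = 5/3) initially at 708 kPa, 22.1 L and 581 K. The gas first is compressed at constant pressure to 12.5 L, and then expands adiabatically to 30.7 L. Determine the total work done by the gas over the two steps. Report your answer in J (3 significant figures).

Step 1 (isobaric): W = PΔV = (708 kPa)(12.5 − 22.1 L) = -6797 J.
After step 1: P = 708 kPa, V = 12.5 L, T = 328.6 K.
Step 2 (adiabatic): W = (P₁V₁ − P₂V₂)/(γ−1) = (8850 − 4862)/0.667 = 5982 J.
W_total = -6797 + 5982 = -814.4 J.

W_total ≈ -814 J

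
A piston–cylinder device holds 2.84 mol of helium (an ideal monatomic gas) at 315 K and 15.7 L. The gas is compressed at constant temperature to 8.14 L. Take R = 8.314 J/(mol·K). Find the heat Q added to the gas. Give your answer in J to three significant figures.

Q ≈ -4890 J

Isothermal ⇒ ΔU = 0, so Q = W = nRT ln(V₂/V₁).
Q = (2.84)(8.314)(315) ln(8.14/15.7) = 7438 × -0.6569 = -4886 J.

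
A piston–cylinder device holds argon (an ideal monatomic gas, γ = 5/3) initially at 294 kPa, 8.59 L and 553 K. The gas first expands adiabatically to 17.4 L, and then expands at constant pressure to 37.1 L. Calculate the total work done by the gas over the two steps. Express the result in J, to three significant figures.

Step 1 (adiabatic): W = (P₁V₁ − P₂V₂)/(γ−1) = (2525 − 1578)/0.667 = 1422 J.
After step 1: P = 90.66 kPa, V = 17.4 L, T = 345.4 K.
Step 2 (isobaric): W = PΔV = (90.66 kPa)(37.1 − 17.4 L) = 1786 J.
W_total = 1422 + 1786 = 3208 J.

W_total ≈ 3210 J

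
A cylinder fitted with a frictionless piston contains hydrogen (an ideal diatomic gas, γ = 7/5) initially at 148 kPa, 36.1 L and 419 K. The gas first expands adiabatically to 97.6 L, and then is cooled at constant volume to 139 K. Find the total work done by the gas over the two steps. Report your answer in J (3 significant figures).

Step 1 (adiabatic): W = (P₁V₁ − P₂V₂)/(γ−1) = (5343 − 3589)/0.4 = 4384 J.
Step 2 (isochoric): W = 0 (constant volume).
W_total = 4384 + 0 = 4384 J.

W_total ≈ 4380 J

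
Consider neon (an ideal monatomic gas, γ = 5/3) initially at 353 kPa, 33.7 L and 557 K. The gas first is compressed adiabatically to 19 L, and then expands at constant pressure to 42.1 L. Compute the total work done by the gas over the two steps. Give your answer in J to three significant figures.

W_total ≈ 12900 J

Step 1 (adiabatic): W = (P₁V₁ − P₂V₂)/(γ−1) = (11896 − 17431)/0.667 = -8302 J.
After step 1: P = 917.4 kPa, V = 19 L, T = 816.2 K.
Step 2 (isobaric): W = PΔV = (917.4 kPa)(42.1 − 19 L) = 21192 J.
W_total = -8302 + 21192 = 12890 J.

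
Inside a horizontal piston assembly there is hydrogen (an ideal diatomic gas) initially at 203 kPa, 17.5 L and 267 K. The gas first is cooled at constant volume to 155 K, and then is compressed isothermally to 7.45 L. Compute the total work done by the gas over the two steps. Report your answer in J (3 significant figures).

Step 1 (isochoric): W = 0 (constant volume).
After step 1: P = 117.8 kPa (V unchanged).
Step 2 (isothermal): W = P₁V₁ ln(V₂/V₁) = (2062) ln(7.45/17.5) = -1761 J.
W_total = 0 − 1761 = -1761 J.

W_total ≈ -1760 J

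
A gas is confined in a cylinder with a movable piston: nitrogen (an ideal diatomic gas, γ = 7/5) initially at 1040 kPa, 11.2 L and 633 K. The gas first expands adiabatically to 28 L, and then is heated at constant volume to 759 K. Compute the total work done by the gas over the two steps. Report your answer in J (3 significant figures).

W_total ≈ 8940 J

Step 1 (adiabatic): W = (P₁V₁ − P₂V₂)/(γ−1) = (11648 − 8074)/0.4 = 8936 J.
Step 2 (isochoric): W = 0 (constant volume).
W_total = 8936 + 0 = 8936 J.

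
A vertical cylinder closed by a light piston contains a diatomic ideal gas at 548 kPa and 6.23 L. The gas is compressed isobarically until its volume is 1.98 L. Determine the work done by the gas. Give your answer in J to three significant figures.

W ≈ -2330 J

Isobaric: W = P ΔV.
W = (548 kPa)(1.98 − 6.23 L) = (548)(-4.25) = -2329 J.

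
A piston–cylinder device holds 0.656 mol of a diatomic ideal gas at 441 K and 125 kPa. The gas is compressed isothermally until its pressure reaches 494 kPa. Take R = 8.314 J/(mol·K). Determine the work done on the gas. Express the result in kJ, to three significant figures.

W ≈ 3.31 kJ

Isothermal process: W = nRT ln(V₂/V₁) = nRT ln(P₁/P₂).
W = (0.656)(8.314)(441) × ln(125/494)
  = 2405 × ln(0.253) = 2405 × -1.374
W_by_gas = -3305 J; work on gas = −W_by = 3305 J.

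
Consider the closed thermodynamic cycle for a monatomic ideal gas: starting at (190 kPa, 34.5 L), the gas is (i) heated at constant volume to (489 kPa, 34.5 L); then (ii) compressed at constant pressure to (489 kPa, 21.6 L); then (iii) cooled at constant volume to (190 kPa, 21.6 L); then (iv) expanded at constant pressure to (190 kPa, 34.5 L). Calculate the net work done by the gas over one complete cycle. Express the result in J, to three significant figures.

W_net ≈ -3860 J

Constant-volume legs do no work.
W(ii) = (489)(21.6 − 34.5) = -6308 J; W(iv) = (190)(34.5 − 21.6) = 2451 J.
W_net = -6308 + 2451 = -3857 J (the counter-clockwise enclosed area).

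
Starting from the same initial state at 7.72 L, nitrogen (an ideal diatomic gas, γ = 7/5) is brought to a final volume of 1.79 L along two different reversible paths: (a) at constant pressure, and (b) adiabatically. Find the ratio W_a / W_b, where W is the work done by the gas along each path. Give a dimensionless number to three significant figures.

Path (a) isobaric: W = P₁(V₂ − V₁) → W_a/(P₁V₁) = -0.7681.
Path (b) adiabatic: W = P₁V₁(1 − (V₁/V₂)^(γ−1))/(γ−1) → W_b/(P₁V₁) = -1.986.
W_a / W_b = -0.7681 / -1.986 = 0.3868.

W_a / W_b ≈ 0.387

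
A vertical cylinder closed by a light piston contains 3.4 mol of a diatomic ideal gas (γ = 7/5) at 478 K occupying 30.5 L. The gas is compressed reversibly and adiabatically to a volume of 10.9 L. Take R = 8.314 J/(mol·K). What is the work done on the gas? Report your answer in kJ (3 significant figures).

Adiabatic: TV^(γ−1) = const with γ = 7/5.
T₂ = T₁ (V₁/V₂)^(γ−1) = 478 × (30.5/10.9)^0.4 = 478 × 1.509 = 721.4 K.
W_by = nCᵥ(T₁ − T₂) = (3.4)(20.79)(478 − 721.4) = -17201 J.
Work on gas = −W_by = 17201 J.

W ≈ 17.2 kJ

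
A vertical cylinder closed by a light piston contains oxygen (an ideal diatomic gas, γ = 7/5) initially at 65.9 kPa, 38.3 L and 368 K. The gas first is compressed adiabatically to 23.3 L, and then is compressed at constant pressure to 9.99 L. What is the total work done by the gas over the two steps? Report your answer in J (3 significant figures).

W_total ≈ -3150 J

Step 1 (adiabatic): W = (P₁V₁ − P₂V₂)/(γ−1) = (2524 − 3079)/0.4 = -1388 J.
After step 1: P = 132.1 kPa, V = 23.3 L, T = 448.9 K.
Step 2 (isobaric): W = PΔV = (132.1 kPa)(9.99 − 23.3 L) = -1759 J.
W_total = -1388 − 1759 = -3147 J.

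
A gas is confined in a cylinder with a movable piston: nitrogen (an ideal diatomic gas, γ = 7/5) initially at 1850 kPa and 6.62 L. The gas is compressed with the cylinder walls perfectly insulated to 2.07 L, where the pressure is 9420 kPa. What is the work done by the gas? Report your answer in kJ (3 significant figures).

W ≈ -18.1 kJ

Adiabatic: W = (P₁V₁ − P₂V₂)/(γ − 1) with γ = 7/5.
P₁V₁ = 12247 J, P₂V₂ = 19499 J.
W = (12247 − 19499) / 0.4 = -18131 J.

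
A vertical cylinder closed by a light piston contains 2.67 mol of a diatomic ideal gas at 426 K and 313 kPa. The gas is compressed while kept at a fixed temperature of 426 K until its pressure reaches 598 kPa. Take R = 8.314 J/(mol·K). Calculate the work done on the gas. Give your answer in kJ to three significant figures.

Isothermal process: W = nRT ln(V₂/V₁) = nRT ln(P₁/P₂).
W = (2.67)(8.314)(426) × ln(313/598)
  = 9457 × ln(0.5234) = 9457 × -0.6474
W_by_gas = -6122 J; work on gas = −W_by = 6122 J.

W ≈ 6.12 kJ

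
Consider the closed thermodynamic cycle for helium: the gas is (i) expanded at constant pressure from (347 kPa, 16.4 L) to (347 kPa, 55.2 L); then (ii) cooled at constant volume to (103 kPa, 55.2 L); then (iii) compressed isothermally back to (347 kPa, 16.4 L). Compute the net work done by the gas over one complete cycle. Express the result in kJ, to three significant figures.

Leg (i): W = PΔV = (347)(55.2 − 16.4) = 13464 J.
Leg (ii): W = 0.
Leg (iii): W = PᵢVᵢ ln(V_f/Vᵢ) = (5686) ln(16.4/55.2) = -6901 J.
W_net = 13464 − 6901 = 6563 J.

W_net ≈ 6.56 kJ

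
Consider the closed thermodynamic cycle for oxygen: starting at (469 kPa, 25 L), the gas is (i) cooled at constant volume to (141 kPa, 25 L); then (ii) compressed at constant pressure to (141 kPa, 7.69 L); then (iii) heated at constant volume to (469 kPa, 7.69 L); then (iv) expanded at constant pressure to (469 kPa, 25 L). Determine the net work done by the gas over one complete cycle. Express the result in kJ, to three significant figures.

Constant-volume legs do no work.
W(ii) = (141)(7.69 − 25) = -2441 J; W(iv) = (469)(25 − 7.69) = 8118 J.
W_net = -2441 + 8118 = 5678 J (the clockwise enclosed area).

W_net ≈ 5.68 kJ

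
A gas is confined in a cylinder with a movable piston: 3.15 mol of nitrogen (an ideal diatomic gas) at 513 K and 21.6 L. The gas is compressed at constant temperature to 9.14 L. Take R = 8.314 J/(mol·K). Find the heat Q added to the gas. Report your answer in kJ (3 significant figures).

Isothermal ⇒ ΔU = 0, so Q = W = nRT ln(V₂/V₁).
Q = (3.15)(8.314)(513) ln(9.14/21.6) = 13435 × -0.86 = -11555 J.

Q ≈ -11.6 kJ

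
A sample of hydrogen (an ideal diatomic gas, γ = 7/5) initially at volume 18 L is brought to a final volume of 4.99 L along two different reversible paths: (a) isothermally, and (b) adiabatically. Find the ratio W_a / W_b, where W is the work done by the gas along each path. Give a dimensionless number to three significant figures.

Path (a) isothermal: W = P₁V₁ ln(V₂/V₁) → W_a/(P₁V₁) = -1.283.
Path (b) adiabatic: W = P₁V₁(1 − (V₁/V₂)^(γ−1))/(γ−1) → W_b/(P₁V₁) = -1.676.
W_a / W_b = -1.283 / -1.676 = 0.7653.

W_a / W_b ≈ 0.765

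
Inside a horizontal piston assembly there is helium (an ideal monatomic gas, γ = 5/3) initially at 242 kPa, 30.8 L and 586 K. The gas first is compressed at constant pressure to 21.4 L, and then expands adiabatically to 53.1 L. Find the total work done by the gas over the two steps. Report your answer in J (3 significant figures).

Step 1 (isobaric): W = PΔV = (242 kPa)(21.4 − 30.8 L) = -2275 J.
After step 1: P = 242 kPa, V = 21.4 L, T = 407.2 K.
Step 2 (adiabatic): W = (P₁V₁ − P₂V₂)/(γ−1) = (5179 − 2826)/0.667 = 3530 J.
W_total = -2275 + 3530 = 1255 J.

W_total ≈ 1260 J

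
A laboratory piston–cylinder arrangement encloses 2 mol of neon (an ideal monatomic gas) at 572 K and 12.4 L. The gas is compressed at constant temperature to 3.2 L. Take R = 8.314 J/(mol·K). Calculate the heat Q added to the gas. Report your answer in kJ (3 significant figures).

Isothermal ⇒ ΔU = 0, so Q = W = nRT ln(V₂/V₁).
Q = (2)(8.314)(572) ln(3.2/12.4) = 9511 × -1.355 = -12883 J.

Q ≈ -12.9 kJ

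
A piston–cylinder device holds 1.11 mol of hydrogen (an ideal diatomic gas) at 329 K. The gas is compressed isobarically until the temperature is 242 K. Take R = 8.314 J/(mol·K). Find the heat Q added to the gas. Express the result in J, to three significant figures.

Q ≈ -2810 J

Isobaric: W = nRΔT = (1.11)(8.314)(-87) = -802.9 J.
ΔU = nCᵥΔT with Cᵥ = 5R/2: ΔU = (1.11)(20.79)(-87) = -2007 J.
Q = ΔU + W = -2007 − 802.9 = -2810 J.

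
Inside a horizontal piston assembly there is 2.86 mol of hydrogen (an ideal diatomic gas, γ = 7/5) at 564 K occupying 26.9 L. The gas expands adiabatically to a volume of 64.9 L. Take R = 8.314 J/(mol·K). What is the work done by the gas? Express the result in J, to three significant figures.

W ≈ 9950 J

Adiabatic: TV^(γ−1) = const with γ = 7/5.
T₂ = T₁ (V₁/V₂)^(γ−1) = 564 × (26.9/64.9)^0.4 = 564 × 0.7031 = 396.5 K.
W_by = nCᵥ(T₁ − T₂) = (2.86)(20.79)(564 − 396.5) = 9955 J.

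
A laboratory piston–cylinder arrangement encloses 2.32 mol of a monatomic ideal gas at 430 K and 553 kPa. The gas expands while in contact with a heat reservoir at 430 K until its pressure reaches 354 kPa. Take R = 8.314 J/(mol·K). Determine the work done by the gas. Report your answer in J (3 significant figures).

Isothermal process: W = nRT ln(V₂/V₁) = nRT ln(P₁/P₂).
W = (2.32)(8.314)(430) × ln(553/354)
  = 8294 × ln(1.562) = 8294 × 0.4461
W_by_gas = 3700 J.

W ≈ 3700 J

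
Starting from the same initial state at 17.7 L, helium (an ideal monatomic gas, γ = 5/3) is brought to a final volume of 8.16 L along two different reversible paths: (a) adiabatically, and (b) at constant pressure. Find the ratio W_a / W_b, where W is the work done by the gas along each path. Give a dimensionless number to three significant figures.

Path (a) adiabatic: W = P₁V₁(1 − (V₁/V₂)^(γ−1))/(γ−1) → W_a/(P₁V₁) = -1.014.
Path (b) isobaric: W = P₁(V₂ − V₁) → W_b/(P₁V₁) = -0.539.
W_a / W_b = -1.014 / -0.539 = 1.88.

W_a / W_b ≈ 1.88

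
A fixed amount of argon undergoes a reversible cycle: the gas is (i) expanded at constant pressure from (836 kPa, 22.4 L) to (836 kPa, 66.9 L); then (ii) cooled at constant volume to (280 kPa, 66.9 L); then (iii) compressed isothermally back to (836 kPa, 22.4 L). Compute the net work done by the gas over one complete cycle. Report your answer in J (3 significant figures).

W_net ≈ 16700 J

Leg (i): W = PΔV = (836)(66.9 − 22.4) = 37202 J.
Leg (ii): W = 0.
Leg (iii): W = PᵢVᵢ ln(V_f/Vᵢ) = (18732) ln(22.4/66.9) = -20495 J.
W_net = 37202 − 20495 = 16707 J.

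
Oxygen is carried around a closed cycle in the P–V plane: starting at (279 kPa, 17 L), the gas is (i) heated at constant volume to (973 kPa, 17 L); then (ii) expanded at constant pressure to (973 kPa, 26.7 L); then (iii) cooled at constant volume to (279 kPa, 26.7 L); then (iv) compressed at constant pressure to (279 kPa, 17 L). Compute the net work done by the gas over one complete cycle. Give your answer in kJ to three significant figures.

W_net ≈ 6.73 kJ

Constant-volume legs do no work.
W(ii) = (973)(26.7 − 17) = 9438 J; W(iv) = (279)(17 − 26.7) = -2706 J.
W_net = 9438 − 2706 = 6732 J (the clockwise enclosed area).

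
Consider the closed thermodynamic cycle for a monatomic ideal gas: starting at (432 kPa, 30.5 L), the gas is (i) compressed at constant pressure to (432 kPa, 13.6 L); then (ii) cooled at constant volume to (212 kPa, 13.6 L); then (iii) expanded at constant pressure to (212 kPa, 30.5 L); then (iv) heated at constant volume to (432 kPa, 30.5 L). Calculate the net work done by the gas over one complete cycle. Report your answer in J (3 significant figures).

W_net ≈ -3720 J

Constant-volume legs do no work.
W(i) = (432)(13.6 − 30.5) = -7301 J; W(iii) = (212)(30.5 − 13.6) = 3583 J.
W_net = -7301 + 3583 = -3718 J (the counter-clockwise enclosed area).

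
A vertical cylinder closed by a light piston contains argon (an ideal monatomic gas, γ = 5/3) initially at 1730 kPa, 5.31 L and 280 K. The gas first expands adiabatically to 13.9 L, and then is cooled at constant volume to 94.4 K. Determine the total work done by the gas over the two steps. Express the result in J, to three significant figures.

W_total ≈ 6520 J

Step 1 (adiabatic): W = (P₁V₁ − P₂V₂)/(γ−1) = (9186 − 4836)/0.667 = 6525 J.
Step 2 (isochoric): W = 0 (constant volume).
W_total = 6525 + 0 = 6525 J.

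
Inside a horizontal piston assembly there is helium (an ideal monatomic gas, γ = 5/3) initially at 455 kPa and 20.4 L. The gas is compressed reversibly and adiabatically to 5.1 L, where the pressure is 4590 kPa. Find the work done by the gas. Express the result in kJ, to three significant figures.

Adiabatic: W = (P₁V₁ − P₂V₂)/(γ − 1) with γ = 5/3.
P₁V₁ = 9282 J, P₂V₂ = 23409 J.
W = (9282 − 23409) / 0.6667 = -21190 J.

W ≈ -21.2 kJ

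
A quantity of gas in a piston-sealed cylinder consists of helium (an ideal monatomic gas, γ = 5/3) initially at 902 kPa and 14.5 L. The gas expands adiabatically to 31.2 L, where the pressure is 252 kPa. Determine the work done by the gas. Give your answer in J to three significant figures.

Adiabatic: W = (P₁V₁ − P₂V₂)/(γ − 1) with γ = 5/3.
P₁V₁ = 13079 J, P₂V₂ = 7862 J.
W = (13079 − 7862) / 0.6667 = 7825 J.

W ≈ 7820 J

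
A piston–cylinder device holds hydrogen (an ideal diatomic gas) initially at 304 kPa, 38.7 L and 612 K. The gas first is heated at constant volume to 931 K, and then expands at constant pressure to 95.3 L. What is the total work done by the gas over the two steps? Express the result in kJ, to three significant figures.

Step 1 (isochoric): W = 0 (constant volume).
After step 1: P = 462.5 kPa (V unchanged).
Step 2 (isobaric): W = PΔV = (462.5 kPa)(95.3 − 38.7 L) = 26175 J.
W_total = 0 + 26175 = 26175 J.

W_total ≈ 26.2 kJ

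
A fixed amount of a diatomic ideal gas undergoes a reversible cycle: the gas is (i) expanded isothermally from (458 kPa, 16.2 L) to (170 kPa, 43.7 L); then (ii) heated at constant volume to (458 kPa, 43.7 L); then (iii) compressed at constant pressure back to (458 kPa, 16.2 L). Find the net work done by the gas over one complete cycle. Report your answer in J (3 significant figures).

Leg (i): W = PᵢVᵢ ln(V_f/Vᵢ) = (7420) ln(43.7/16.2) = 7363 J.
Leg (ii): W = 0.
Leg (iii): W = PΔV = (458)(16.2 − 43.7) = -12595 J.
W_net = 7363 − 12595 = -5232 J.

W_net ≈ -5230 J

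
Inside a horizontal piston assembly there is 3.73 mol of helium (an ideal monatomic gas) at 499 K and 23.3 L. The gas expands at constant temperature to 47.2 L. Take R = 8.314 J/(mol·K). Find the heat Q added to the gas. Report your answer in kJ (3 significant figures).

Isothermal ⇒ ΔU = 0, so Q = W = nRT ln(V₂/V₁).
Q = (3.73)(8.314)(499) ln(47.2/23.3) = 15475 × 0.7059 = 10924 J.

Q ≈ 10.9 kJ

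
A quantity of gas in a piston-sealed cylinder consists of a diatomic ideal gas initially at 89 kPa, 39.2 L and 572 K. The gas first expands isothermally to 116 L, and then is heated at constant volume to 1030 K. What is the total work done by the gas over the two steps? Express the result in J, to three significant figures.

W_total ≈ 3790 J

Step 1 (isothermal): W = P₁V₁ ln(V₂/V₁) = (3489) ln(116/39.2) = 3785 J.
Step 2 (isochoric): W = 0 (constant volume).
W_total = 3785 + 0 = 3785 J.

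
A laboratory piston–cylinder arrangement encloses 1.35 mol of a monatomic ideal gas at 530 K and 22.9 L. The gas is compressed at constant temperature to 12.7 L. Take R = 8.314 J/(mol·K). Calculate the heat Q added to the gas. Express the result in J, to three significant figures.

Q ≈ -3510 J

Isothermal ⇒ ΔU = 0, so Q = W = nRT ln(V₂/V₁).
Q = (1.35)(8.314)(530) ln(12.7/22.9) = 5949 × -0.5895 = -3507 J.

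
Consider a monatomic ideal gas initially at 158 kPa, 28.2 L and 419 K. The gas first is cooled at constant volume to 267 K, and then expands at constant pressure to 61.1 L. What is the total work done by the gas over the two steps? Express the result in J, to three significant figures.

Step 1 (isochoric): W = 0 (constant volume).
After step 1: P = 100.7 kPa (V unchanged).
Step 2 (isobaric): W = PΔV = (100.7 kPa)(61.1 − 28.2 L) = 3312 J.
W_total = 0 + 3312 = 3312 J.

W_total ≈ 3310 J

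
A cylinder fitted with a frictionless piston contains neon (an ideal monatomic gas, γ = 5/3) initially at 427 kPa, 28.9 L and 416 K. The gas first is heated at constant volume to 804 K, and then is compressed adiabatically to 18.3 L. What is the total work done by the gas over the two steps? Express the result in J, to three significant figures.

Step 1 (isochoric): W = 0 (constant volume).
After step 1: P = 825.3 kPa (V unchanged).
Step 2 (adiabatic): W = (P₁V₁ − P₂V₂)/(γ−1) = (23850 − 32343)/0.667 = -12740 J.
W_total = 0 − 12740 = -12740 J.

W_total ≈ -12700 J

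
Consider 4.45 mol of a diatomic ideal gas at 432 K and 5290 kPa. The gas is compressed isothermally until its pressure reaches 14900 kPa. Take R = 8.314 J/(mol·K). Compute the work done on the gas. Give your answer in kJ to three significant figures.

Isothermal process: W = nRT ln(V₂/V₁) = nRT ln(P₁/P₂).
W = (4.45)(8.314)(432) × ln(5290/14900)
  = 15983 × ln(0.355) = 15983 × -1.036
W_by_gas = -16551 J; work on gas = −W_by = 16551 J.

W ≈ 16.6 kJ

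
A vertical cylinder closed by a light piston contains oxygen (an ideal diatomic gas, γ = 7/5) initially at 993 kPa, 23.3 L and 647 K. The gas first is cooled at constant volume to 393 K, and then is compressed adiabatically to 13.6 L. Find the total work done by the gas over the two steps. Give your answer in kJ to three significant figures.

W_total ≈ -8.44 kJ

Step 1 (isochoric): W = 0 (constant volume).
After step 1: P = 603.2 kPa (V unchanged).
Step 2 (adiabatic): W = (P₁V₁ − P₂V₂)/(γ−1) = (14054 − 17431)/0.4 = -8443 J.
W_total = 0 − 8443 = -8443 J.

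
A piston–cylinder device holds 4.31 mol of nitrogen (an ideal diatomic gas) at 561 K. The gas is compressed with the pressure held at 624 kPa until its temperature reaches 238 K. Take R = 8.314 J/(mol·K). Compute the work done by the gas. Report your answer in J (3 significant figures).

Isobaric: W = P ΔV = nR ΔT.
W = (4.31)(8.314)(238 − 561) = -11574 J.

W ≈ -11600 J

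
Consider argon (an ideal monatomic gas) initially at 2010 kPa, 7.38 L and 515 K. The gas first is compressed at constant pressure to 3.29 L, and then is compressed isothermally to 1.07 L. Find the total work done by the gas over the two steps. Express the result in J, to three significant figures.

W_total ≈ -15600 J

Step 1 (isobaric): W = PΔV = (2010 kPa)(3.29 − 7.38 L) = -8221 J.
After step 1: P = 2010 kPa, V = 3.29 L, T = 229.6 K.
Step 2 (isothermal): W = P₁V₁ ln(V₂/V₁) = (6613) ln(1.07/3.29) = -7428 J.
W_total = -8221 − 7428 = -15649 J.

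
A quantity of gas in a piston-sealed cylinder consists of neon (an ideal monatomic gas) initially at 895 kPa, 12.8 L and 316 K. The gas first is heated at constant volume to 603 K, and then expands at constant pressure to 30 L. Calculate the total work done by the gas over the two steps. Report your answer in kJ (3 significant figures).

W_total ≈ 29.4 kJ

Step 1 (isochoric): W = 0 (constant volume).
After step 1: P = 1708 kPa (V unchanged).
Step 2 (isobaric): W = PΔV = (1708 kPa)(30 − 12.8 L) = 29375 J.
W_total = 0 + 29375 = 29375 J.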